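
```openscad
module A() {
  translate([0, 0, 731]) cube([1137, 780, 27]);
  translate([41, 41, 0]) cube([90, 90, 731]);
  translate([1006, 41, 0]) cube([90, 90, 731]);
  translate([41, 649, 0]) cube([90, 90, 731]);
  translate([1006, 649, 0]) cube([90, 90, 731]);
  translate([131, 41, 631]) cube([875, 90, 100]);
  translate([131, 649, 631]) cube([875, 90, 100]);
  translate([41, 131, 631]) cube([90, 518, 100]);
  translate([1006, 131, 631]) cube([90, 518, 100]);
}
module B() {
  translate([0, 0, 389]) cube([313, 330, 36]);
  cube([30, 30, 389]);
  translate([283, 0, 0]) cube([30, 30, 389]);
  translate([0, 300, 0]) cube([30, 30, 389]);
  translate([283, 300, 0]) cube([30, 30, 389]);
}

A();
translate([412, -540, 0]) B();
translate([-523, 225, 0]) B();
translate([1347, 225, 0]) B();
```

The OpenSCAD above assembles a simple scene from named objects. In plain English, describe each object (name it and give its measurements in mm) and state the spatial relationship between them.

A is a table with a 1137×780 mm rectangular top, 27 mm thick, top surface at z = 758 mm, supported by four 90×90 mm square legs, each inset 41 mm from the nearest pair of top edges, running from the floor. Four apron rails, 90 mm thick and 100 mm tall, run between adjacent legs with their top edges flush with the underside of the top and their outer faces flush with the legs' outer faces.

B is a simple wooden stool: a rectangular seat 313 mm (x) by 330 mm (y), 36 mm thick, top face at z = 425 mm, on four square legs, each 30×30 mm in cross-section. The legs rest on z = 0, each flush with a corner of the seat.

Three stools sit around the table at the −y, −x, +x sides.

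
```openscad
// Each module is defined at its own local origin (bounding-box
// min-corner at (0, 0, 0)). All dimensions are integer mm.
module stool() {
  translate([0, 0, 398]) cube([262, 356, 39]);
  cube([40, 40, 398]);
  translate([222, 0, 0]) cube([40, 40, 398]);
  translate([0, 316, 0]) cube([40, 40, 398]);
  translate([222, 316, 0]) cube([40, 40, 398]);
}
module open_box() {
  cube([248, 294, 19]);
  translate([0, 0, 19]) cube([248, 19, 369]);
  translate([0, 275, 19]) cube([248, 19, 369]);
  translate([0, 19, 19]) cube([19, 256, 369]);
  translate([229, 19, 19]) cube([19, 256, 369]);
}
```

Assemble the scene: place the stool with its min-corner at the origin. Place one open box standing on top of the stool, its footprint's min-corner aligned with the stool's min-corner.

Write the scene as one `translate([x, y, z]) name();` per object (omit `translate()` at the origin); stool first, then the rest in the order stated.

stool();
translate([0, 0, 437]) open_box();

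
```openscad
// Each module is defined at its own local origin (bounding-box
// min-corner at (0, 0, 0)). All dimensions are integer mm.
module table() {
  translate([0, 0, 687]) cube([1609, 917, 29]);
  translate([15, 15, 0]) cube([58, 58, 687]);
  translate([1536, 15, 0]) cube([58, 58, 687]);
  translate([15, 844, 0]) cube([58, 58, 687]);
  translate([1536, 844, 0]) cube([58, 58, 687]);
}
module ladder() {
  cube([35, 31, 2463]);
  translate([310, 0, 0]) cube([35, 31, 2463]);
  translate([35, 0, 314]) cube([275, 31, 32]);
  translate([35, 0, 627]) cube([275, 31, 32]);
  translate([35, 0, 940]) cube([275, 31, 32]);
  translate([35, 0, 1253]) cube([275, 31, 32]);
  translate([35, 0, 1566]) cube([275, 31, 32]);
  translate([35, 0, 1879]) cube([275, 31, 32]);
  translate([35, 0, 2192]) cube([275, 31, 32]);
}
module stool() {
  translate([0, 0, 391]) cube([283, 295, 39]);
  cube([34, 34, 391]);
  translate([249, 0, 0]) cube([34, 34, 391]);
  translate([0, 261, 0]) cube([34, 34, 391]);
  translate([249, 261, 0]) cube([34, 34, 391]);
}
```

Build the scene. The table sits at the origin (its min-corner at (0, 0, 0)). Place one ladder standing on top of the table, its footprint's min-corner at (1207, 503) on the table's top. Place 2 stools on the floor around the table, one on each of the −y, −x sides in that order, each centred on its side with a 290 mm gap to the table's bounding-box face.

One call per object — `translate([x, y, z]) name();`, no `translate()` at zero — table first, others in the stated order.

table();
translate([1207, 503, 716]) ladder();
translate([663, -585, 0]) stool();
translate([-573, 311, 0]) stool();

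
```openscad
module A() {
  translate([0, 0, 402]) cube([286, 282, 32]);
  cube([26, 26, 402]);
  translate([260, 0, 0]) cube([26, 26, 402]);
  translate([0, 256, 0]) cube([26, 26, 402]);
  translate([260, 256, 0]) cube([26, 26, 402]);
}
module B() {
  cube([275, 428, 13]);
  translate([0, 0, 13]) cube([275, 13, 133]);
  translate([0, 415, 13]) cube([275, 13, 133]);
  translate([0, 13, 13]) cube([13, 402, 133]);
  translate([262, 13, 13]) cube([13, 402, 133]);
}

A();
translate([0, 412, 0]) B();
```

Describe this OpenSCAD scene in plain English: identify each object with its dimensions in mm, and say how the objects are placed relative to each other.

A is a four-legged stool. The seat is a 286×282×32 mm slab whose top surface is at z = 434 mm; four square legs, each 26×26 mm in cross-section, run from the floor (z = 0) to the underside of the seat, each flush with a corner of the seat.

B is an open storage box with external size 275×428×146 mm and wall thickness 13 mm (the base is also 13 mm thick). The base covers the whole footprint; the four walls stand on the base, with the y-facing walls full-width and the x-facing walls fitting between their inner faces.

The open box is on the floor beside the stool on its +y side.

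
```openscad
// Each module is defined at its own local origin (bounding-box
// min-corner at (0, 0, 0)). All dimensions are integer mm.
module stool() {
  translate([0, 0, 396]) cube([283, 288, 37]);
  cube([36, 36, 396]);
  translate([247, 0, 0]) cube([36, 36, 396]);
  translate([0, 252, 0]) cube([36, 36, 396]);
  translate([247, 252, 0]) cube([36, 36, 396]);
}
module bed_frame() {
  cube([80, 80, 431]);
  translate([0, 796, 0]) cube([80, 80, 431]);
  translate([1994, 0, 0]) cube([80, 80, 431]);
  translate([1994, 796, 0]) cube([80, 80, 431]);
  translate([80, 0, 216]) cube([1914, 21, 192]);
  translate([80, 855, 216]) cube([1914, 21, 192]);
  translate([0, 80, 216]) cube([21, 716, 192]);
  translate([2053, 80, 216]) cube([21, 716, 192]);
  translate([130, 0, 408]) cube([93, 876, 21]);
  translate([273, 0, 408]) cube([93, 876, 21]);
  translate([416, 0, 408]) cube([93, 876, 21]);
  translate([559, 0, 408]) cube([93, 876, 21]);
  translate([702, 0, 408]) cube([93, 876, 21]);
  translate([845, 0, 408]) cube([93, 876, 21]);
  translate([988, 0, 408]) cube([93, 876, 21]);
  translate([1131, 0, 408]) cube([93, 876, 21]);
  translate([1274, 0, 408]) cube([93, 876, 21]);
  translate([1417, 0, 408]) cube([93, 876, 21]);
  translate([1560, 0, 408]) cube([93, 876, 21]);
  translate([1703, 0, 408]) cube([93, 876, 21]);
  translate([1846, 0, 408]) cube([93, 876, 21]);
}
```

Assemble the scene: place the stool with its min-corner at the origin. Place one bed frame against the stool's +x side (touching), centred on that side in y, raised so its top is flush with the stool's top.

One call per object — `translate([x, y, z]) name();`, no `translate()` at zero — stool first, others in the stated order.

stool();
translate([283, -294, 2]) bed_frame();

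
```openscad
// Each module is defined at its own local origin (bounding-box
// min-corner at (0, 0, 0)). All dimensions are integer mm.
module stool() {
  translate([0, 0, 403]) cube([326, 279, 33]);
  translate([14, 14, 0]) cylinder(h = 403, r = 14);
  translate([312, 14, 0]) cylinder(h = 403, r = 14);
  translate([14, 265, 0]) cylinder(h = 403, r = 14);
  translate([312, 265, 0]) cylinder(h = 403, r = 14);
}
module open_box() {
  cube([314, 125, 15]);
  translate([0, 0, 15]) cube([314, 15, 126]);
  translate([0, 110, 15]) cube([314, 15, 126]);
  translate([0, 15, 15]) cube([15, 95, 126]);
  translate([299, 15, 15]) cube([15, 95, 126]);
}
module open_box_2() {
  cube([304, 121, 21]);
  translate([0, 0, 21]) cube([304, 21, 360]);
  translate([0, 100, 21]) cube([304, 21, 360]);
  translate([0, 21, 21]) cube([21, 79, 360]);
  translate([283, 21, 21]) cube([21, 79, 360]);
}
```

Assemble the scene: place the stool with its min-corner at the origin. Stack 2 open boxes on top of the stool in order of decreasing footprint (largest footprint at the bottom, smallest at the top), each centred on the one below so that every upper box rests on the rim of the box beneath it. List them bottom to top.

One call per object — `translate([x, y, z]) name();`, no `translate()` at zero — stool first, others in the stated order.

stool();
translate([6, 77, 436]) open_box();
translate([11, 79, 577]) open_box_2();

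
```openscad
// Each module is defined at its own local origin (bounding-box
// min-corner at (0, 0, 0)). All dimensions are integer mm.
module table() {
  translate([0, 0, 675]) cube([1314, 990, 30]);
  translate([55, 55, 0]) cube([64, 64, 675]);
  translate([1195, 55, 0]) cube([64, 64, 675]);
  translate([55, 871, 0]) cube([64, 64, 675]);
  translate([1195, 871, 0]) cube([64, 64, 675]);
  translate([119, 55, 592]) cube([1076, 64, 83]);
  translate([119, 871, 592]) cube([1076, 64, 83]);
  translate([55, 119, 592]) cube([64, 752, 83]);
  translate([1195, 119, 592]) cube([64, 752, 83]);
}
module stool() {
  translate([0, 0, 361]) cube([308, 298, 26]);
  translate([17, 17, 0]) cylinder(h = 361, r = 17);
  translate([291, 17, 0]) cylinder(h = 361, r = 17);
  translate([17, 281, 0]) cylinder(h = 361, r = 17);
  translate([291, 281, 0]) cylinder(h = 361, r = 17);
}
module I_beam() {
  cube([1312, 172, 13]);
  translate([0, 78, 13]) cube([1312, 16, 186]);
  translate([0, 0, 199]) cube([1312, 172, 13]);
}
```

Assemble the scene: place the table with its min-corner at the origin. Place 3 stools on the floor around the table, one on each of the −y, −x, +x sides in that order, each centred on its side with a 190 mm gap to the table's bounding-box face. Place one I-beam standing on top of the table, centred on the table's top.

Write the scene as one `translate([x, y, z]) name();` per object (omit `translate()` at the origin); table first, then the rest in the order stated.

table();
translate([503, -488, 0]) stool();
translate([-498, 346, 0]) stool();
translate([1504, 346, 0]) stool();
translate([1, 409, 705]) I_beam();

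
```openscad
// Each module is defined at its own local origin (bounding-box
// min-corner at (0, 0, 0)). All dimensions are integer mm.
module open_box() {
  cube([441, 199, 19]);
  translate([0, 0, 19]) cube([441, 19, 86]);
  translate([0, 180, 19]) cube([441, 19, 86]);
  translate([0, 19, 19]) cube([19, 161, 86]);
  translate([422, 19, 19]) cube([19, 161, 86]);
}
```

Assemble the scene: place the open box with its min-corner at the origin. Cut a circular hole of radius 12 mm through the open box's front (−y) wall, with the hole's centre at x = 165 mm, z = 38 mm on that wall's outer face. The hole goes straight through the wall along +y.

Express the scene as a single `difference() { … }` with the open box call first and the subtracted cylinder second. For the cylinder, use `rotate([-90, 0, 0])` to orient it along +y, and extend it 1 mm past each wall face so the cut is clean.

difference() {
  open_box();
  translate([165, -1, 38]) rotate([-90, 0, 0]) cylinder(h = 21, r = 12);
}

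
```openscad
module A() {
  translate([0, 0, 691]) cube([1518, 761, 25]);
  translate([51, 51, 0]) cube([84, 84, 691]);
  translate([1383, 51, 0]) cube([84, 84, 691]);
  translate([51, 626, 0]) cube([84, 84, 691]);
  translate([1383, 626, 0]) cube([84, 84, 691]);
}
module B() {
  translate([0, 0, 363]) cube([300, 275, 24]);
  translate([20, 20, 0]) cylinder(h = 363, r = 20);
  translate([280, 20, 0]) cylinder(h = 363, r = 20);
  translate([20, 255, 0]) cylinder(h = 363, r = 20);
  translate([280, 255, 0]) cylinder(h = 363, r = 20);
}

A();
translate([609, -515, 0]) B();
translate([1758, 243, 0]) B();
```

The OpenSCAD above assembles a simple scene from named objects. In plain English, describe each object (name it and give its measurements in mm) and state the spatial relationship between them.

A is a table with a 1518×761 mm rectangular top, 25 mm thick, top surface at z = 716 mm, supported by four 84×84 mm square legs, each inset 51 mm from the nearest pair of top edges, running from the floor.

B is a simple wooden stool: a rectangular seat 300 mm (x) by 275 mm (y), 24 mm thick, top face at z = 387 mm, on four round legs, each 40 mm in diameter. The legs rest on z = 0, each leg's axis is inset half a diameter from the nearest pair of seat edges (so the leg's bounding box is flush with the corner).

Two stools sit around the table at the −y, +x sides.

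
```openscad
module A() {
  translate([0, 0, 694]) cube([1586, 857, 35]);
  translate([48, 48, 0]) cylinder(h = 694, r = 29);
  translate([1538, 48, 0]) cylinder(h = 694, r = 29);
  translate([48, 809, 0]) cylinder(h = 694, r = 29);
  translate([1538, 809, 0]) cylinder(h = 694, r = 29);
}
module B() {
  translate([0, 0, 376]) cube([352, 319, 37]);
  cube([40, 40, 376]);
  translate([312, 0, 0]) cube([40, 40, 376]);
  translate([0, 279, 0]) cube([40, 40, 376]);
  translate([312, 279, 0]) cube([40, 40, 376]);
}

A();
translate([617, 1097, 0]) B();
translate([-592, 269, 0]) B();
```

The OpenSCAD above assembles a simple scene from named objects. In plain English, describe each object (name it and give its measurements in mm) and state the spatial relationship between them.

A is a table with a 1586×857 mm rectangular top, 35 mm thick, top surface at z = 729 mm, supported by four round legs of 58 mm diameter, each leg's bounding box inset 19 mm from the nearest pair of top edges, running from the floor.

B is a four-legged stool. The seat is a 352×319×37 mm slab whose top surface is at z = 413 mm; four square legs, each 40×40 mm in cross-section, run from the floor (z = 0) to the underside of the seat, each flush with a corner of the seat.

Two stools sit around the table at the +y, −x sides.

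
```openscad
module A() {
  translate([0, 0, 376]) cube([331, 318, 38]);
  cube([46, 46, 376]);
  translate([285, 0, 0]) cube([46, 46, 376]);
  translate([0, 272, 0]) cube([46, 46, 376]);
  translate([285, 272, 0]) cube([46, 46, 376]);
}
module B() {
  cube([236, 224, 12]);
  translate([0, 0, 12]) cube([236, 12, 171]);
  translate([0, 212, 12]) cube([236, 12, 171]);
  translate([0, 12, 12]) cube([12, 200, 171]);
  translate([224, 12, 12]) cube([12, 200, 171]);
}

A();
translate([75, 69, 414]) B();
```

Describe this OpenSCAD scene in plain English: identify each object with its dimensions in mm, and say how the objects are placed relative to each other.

A is a four-legged stool. The seat is 331×318 mm, 38 mm thick, top at z = 414 mm. It stands on four square legs, each 46×46 mm in cross-section, from z = 0 to the seat underside, each flush with a corner of the seat.

B is an open-topped rectangular box: outside dimensions 236×224×183 mm, with a uniform wall and base thickness of 12 mm. The base is a full 236×224 slab on the floor; four walls sit on top of the base. The front and back walls (the −y and +y sides) span the full width; the two side walls fit between them.

The open box is on top of the stool.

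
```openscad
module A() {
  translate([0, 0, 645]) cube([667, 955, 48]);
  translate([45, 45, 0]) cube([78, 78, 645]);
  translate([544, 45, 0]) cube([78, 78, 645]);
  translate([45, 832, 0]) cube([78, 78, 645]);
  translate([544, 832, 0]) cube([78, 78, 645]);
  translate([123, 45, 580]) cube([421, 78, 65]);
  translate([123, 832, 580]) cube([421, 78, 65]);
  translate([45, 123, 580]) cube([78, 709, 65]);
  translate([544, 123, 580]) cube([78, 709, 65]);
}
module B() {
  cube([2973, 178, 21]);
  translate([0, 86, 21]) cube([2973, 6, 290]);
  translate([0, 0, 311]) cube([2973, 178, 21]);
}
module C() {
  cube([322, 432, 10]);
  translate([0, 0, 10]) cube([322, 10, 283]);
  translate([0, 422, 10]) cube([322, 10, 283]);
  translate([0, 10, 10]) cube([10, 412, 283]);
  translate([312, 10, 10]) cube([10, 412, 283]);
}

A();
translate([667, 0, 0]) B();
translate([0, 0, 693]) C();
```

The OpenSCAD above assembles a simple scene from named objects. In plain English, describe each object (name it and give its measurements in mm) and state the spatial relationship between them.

A is a rectangular dining table. The top is 667×955×48 mm with its upper surface at z = 693 mm. It stands on four 78×78 mm square legs, each inset 45 mm from the nearest pair of top edges, running from the floor to the underside of the top. Four apron rails, 78 mm thick and 65 mm tall, run between adjacent legs with their top edges flush with the underside of the top and their outer faces flush with the legs' outer faces.

B is an I-beam lying along x, 2973 mm long. Overall section height 332 mm. Two flanges 178 mm wide (y) and 21 mm thick, one on the floor and one at the top; a web 6 mm thick runs between them, centred on the flange width.

C is an open-topped rectangular box: outside dimensions 322×432×293 mm, with a uniform wall and base thickness of 10 mm. The base is a full 322×432 slab on the floor; four walls sit on top of the base. The front and back walls (the −y and +y sides) span the full width; the two side walls fit between them.

The I-beam is against the table's +x side, with their −y faces flush. The open box is on top of the table.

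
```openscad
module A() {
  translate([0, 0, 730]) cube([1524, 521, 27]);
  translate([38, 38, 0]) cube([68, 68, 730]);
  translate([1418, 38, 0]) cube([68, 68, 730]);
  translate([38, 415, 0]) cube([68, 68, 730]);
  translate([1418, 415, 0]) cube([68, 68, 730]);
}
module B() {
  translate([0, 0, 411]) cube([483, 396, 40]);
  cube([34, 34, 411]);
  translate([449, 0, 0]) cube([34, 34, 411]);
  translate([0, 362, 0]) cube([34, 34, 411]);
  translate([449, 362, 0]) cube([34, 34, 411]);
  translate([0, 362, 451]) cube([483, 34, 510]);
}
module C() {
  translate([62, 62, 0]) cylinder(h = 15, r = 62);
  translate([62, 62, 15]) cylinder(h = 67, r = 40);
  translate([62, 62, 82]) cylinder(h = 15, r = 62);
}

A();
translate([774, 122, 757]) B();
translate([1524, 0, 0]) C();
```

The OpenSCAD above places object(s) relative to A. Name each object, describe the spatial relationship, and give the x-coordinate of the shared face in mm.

A is a table. B is a chair. C is a spool. The chair is on top of the table. The spool is against the table's +x side, with their −y faces flush. The x-coordinate of the shared face is 1524 mm.

The table's +x face and the spool's −x face are both at x = 1524 mm.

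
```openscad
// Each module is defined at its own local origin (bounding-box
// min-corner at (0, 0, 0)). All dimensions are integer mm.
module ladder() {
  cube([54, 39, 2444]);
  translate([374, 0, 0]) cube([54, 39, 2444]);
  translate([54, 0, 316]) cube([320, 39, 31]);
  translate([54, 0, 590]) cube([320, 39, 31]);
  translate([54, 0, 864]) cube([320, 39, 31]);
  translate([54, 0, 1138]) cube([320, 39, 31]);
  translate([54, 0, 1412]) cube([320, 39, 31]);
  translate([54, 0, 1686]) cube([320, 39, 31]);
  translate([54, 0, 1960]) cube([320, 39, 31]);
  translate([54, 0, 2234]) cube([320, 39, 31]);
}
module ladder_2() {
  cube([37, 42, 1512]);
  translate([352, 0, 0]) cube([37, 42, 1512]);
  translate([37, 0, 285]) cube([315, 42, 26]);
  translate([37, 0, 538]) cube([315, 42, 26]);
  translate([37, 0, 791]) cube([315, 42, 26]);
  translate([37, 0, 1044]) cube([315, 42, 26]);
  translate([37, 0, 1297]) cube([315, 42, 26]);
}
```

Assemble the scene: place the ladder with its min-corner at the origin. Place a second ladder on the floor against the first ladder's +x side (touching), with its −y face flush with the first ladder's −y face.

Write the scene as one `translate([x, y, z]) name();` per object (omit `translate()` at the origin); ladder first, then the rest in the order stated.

ladder();
translate([428, 0, 0]) ladder_2();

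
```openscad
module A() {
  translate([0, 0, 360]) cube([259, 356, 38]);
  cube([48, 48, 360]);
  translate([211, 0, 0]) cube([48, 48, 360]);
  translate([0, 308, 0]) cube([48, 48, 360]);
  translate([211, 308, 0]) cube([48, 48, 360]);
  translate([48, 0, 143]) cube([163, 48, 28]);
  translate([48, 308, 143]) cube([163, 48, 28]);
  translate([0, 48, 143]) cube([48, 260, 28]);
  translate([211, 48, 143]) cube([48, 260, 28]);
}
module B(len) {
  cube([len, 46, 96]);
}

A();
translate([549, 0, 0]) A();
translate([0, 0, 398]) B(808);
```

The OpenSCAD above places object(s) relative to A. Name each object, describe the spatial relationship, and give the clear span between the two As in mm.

A is a stool. B is a beam. A beam spans the tops of two stools. The clear span between the two stools is 290 mm.

Second stool starts at x = 549; first ends at x = 259; clear span = 549 − 259 = 290 mm.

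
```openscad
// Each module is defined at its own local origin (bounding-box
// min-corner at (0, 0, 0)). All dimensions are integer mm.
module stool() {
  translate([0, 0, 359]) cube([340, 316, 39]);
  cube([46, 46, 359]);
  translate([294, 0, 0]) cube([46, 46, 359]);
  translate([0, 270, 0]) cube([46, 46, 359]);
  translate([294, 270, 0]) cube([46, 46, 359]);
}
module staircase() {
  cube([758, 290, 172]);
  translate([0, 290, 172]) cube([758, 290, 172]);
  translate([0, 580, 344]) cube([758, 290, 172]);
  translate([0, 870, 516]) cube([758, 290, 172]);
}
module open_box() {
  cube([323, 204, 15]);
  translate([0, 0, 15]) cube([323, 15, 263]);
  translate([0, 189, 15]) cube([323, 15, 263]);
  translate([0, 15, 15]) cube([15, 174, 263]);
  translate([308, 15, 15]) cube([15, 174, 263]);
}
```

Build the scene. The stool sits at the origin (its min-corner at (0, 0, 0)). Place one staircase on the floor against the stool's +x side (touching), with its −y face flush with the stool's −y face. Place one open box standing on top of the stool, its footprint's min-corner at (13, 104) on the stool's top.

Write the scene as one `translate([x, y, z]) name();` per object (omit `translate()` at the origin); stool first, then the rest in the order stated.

stool();
translate([340, 0, 0]) staircase();
translate([13, 104, 398]) open_box();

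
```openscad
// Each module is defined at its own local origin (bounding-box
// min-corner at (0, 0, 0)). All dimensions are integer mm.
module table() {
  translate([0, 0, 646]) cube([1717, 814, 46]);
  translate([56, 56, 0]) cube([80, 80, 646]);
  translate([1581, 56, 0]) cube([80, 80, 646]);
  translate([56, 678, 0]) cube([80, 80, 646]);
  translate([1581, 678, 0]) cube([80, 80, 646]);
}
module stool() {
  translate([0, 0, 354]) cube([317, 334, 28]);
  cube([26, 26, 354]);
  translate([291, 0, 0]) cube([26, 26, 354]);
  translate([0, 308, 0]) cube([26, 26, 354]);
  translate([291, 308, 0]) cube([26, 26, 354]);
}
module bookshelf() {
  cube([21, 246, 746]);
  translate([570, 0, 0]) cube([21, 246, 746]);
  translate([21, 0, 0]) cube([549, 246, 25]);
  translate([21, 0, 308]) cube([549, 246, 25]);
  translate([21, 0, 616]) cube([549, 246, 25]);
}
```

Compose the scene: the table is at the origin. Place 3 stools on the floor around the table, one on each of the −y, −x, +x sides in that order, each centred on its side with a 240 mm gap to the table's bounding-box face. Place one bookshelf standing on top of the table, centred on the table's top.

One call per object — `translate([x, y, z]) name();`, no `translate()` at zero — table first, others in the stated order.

table();
translate([700, -574, 0]) stool();
translate([-557, 240, 0]) stool();
translate([1957, 240, 0]) stool();
translate([563, 284, 692]) bookshelf();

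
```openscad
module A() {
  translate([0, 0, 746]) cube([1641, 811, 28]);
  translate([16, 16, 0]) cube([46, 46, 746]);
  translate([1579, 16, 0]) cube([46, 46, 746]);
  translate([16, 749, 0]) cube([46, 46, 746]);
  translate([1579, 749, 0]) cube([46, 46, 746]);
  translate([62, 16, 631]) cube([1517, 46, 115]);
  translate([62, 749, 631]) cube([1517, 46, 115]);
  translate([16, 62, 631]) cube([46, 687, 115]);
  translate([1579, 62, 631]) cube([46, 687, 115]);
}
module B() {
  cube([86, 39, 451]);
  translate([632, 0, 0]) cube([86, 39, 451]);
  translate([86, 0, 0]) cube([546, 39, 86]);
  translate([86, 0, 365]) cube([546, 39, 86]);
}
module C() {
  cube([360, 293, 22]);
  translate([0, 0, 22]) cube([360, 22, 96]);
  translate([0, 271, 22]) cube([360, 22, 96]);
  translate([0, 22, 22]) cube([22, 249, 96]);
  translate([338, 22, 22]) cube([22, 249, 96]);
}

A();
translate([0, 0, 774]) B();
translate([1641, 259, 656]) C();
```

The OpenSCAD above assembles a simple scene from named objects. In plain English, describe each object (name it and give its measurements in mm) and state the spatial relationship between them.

A is a rectangular dining table. The top is 1641×811×28 mm with its upper surface at z = 774 mm. It stands on four 46×46 mm square legs, each inset 16 mm from the nearest pair of top edges, running from the floor to the underside of the top. Four apron rails, 46 mm thick and 115 mm tall, run between adjacent legs with their top edges flush with the underside of the top and their outer faces flush with the legs' outer faces.

B is a rectangular picture frame lying in the x–z plane (depth along y). The opening is 546 mm wide (x) by 279 mm tall (z), surrounded by a border 86 mm wide on all four sides. The frame is 39 mm deep and is made of two full-height vertical stiles with two horizontal rails fitted between them.

C is an open storage box with external size 360×293×118 mm and wall thickness 22 mm (the base is also 22 mm thick). The base covers the whole footprint; the four walls stand on the base, with the y-facing walls full-width and the x-facing walls fitting between their inner faces.

The picture frame is on top of the table. The open box is beside the table with their tops flush at z = 774.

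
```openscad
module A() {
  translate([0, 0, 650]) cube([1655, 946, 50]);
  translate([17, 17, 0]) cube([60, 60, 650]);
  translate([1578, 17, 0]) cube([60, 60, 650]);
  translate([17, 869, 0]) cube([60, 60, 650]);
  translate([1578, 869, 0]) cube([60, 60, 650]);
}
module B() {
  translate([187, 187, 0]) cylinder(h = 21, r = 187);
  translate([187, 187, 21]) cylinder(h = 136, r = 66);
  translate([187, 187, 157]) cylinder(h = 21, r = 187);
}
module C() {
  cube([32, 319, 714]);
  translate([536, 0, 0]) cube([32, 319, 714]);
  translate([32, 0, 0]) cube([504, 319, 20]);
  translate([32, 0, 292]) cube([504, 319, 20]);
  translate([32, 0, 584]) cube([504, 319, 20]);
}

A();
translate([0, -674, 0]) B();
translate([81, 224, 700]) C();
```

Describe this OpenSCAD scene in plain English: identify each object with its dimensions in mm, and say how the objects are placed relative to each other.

A is a table with a 1655×946 mm rectangular top, 50 mm thick, top surface at z = 700 mm, supported by four 60×60 mm square legs, each inset 17 mm from the nearest pair of top edges, running from the floor.

B is a spool: two coaxial disc flanges of radius 187 mm and thickness 21 mm, joined by a core cylinder of radius 66 mm and height 136 mm. The lower flange rests on z = 0 and the three cylinders share a vertical axis.

C is an open bookshelf. Two side panels, each 32 mm thick, 319 mm deep and 714 mm tall, stand 568 mm apart (outside-to-outside). Between them sit 3 shelves, each 20 mm thick and 319 mm deep, spanning the full gap between the sides. The bottom shelf rests on the floor (its underside at z = 0) and the clear gap between one shelf's top and the next shelf's underside is 272 mm.

The spool is on the floor beside the table on its −y side. The bookshelf is on top of the table.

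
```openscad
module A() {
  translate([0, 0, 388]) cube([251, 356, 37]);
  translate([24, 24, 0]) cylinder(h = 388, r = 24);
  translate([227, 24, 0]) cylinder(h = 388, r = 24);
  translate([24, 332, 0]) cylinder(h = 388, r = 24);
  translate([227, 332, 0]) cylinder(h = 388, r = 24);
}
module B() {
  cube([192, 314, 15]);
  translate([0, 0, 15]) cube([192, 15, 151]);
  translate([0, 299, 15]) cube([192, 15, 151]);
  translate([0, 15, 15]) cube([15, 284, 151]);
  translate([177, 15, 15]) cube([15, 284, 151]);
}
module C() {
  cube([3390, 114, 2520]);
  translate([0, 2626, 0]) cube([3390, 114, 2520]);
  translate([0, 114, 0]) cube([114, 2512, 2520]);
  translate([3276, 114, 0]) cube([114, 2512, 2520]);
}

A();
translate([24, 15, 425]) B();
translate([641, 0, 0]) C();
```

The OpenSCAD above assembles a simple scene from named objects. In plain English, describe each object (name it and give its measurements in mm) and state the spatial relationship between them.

A is a simple wooden stool: a rectangular seat 251 mm (x) by 356 mm (y), 37 mm thick, top face at z = 425 mm, on four round legs, each 48 mm in diameter. The legs rest on z = 0, each leg's axis is inset half a diameter from the nearest pair of seat edges (so the leg's bounding box is flush with the corner).

B is an open-topped rectangular box: outside dimensions 192×314×166 mm, with a uniform wall and base thickness of 15 mm. The base is a full 192×314 slab on the floor; four walls sit on top of the base. The front and back walls (the −y and +y sides) span the full width; the two side walls fit between them.

C is a box-shaped house frame (walls only): outside footprint 3390×2740 mm, wall height 2520 mm, wall thickness 114 mm. The two y-facing walls run the full x-width; the two x-facing walls fit between the inner faces of the y-facing walls.

The open box is on top of the stool. The house frame is on the floor beside the stool on its +x side.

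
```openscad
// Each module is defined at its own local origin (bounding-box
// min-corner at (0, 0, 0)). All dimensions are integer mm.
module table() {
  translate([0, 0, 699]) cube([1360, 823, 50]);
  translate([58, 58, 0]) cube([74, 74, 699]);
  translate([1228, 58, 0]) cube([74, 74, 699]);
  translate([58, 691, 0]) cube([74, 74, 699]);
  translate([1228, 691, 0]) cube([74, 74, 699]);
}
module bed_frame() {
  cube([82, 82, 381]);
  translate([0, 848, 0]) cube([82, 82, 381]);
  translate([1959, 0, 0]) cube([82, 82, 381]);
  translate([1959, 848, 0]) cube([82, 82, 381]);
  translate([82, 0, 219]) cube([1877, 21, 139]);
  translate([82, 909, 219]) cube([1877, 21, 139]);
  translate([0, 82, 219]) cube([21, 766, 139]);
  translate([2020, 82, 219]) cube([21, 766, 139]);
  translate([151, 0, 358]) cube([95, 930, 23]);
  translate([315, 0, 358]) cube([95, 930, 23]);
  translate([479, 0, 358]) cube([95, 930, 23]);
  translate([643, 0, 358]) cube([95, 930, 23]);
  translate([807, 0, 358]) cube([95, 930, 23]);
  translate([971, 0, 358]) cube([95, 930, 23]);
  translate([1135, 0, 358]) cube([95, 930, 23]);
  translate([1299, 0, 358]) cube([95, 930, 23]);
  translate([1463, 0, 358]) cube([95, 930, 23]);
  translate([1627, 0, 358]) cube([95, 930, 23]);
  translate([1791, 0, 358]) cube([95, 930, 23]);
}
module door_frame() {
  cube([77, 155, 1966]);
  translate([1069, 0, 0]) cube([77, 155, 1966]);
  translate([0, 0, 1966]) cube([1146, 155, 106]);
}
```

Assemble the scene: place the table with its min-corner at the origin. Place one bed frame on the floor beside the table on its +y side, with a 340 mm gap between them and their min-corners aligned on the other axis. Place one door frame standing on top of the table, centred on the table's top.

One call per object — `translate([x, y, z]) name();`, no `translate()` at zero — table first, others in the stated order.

table();
translate([0, 1163, 0]) bed_frame();
translate([107, 334, 749]) door_frame();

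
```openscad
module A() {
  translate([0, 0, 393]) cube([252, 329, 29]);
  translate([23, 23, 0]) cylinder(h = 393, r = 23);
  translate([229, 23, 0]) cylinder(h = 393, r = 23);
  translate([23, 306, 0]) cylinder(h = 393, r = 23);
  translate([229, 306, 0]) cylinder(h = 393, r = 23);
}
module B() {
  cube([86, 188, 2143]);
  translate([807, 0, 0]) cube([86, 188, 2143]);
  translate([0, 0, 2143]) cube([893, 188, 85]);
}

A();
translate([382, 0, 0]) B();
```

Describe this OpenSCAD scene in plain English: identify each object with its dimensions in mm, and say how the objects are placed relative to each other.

A is a four-legged stool. The seat is a 252×329×29 mm slab whose top surface is at z = 422 mm; four round legs, each 46 mm in diameter, run from the floor (z = 0) to the underside of the seat, each leg's axis is inset half a diameter from the nearest pair of seat edges (so the leg's bounding box is flush with the corner).

B is a door frame. The clear opening is 721 mm wide and 2143 mm high. Two 86 mm wide jambs, 188 mm deep, stand either side of the opening from the floor to the top of the opening. A 85 mm thick head sits across the top of both jambs, spanning the full outside width of the frame.

The door frame is on the floor beside the stool on its +x side.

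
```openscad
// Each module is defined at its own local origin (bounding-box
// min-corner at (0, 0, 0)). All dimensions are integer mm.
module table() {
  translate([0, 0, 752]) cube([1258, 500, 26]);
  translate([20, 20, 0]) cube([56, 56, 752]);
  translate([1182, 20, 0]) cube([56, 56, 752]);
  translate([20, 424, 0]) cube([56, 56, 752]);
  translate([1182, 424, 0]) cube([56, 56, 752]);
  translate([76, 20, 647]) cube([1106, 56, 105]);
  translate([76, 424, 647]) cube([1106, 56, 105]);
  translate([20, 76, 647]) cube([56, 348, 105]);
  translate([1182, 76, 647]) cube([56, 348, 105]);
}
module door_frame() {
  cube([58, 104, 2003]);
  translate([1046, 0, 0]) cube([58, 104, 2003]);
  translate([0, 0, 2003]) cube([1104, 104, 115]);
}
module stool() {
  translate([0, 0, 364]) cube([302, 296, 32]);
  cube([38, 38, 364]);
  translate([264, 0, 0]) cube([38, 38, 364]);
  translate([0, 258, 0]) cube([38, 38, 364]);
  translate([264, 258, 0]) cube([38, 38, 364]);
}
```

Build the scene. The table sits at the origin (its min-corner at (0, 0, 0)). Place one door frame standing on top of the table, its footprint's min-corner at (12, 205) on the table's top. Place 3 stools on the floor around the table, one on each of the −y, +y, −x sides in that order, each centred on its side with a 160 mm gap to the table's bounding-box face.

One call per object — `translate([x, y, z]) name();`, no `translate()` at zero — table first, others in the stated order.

table();
translate([12, 205, 778]) door_frame();
translate([478, -456, 0]) stool();
translate([478, 660, 0]) stool();
translate([-462, 102, 0]) stool();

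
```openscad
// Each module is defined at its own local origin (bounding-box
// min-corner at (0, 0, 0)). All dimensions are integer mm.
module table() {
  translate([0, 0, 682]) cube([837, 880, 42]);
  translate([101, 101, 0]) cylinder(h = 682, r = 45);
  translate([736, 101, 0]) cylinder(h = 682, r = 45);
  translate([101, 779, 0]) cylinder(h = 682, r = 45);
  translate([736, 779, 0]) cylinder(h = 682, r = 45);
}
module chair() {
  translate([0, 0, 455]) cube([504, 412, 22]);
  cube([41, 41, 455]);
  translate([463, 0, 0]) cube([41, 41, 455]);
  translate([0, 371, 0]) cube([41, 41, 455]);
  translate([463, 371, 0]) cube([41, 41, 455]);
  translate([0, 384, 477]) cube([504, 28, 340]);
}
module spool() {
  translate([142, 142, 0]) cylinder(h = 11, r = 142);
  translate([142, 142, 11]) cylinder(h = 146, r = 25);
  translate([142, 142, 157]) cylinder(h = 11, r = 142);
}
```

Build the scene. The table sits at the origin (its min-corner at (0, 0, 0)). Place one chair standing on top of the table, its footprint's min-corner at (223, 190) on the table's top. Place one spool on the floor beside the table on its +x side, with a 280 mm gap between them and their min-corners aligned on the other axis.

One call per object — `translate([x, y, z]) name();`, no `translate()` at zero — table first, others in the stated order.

table();
translate([223, 190, 724]) chair();
translate([1117, 0, 0]) spool();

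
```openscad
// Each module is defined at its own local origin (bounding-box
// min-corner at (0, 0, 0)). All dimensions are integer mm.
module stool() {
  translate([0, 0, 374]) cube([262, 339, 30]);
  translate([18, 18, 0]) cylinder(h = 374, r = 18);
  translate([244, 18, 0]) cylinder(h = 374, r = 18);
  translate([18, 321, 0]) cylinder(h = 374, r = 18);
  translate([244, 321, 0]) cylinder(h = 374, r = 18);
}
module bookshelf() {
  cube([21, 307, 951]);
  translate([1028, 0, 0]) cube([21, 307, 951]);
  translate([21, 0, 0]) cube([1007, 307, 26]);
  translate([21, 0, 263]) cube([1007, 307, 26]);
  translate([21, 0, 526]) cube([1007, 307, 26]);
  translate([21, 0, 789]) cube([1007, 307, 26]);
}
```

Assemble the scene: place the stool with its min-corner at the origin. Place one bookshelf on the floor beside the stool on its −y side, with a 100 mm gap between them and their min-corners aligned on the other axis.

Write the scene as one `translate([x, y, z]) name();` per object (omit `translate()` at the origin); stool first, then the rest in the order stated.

stool();
translate([0, -407, 0]) bookshelf();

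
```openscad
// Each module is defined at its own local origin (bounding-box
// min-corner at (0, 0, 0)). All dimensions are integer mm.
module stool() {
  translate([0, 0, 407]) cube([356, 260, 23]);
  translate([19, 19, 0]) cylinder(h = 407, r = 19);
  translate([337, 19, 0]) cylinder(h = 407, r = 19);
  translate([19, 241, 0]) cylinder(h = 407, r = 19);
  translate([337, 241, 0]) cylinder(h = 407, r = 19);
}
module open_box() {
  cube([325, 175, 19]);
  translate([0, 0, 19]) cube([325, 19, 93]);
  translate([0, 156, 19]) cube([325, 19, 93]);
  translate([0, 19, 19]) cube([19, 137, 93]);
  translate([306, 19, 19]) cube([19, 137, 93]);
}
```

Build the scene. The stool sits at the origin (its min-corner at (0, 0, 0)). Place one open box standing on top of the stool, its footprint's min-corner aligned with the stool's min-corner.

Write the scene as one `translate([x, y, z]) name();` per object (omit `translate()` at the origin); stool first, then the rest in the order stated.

stool();
translate([0, 0, 430]) open_box();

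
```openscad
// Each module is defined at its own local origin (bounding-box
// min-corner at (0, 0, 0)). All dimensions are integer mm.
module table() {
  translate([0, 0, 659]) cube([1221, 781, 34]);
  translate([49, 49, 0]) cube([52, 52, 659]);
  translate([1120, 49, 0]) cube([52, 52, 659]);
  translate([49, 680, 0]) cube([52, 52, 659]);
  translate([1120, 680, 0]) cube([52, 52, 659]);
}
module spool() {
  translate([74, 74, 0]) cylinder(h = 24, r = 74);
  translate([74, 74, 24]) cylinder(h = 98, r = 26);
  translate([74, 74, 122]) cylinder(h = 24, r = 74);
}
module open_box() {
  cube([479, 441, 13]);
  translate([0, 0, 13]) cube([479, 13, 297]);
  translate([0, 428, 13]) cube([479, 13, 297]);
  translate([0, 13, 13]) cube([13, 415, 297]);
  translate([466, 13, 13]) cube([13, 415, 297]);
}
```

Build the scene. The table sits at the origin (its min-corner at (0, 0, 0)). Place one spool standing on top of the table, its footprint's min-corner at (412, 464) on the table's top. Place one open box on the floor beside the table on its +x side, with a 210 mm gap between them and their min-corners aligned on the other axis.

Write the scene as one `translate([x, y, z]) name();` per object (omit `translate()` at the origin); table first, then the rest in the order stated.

table();
translate([412, 464, 693]) spool();
translate([1431, 0, 0]) open_box();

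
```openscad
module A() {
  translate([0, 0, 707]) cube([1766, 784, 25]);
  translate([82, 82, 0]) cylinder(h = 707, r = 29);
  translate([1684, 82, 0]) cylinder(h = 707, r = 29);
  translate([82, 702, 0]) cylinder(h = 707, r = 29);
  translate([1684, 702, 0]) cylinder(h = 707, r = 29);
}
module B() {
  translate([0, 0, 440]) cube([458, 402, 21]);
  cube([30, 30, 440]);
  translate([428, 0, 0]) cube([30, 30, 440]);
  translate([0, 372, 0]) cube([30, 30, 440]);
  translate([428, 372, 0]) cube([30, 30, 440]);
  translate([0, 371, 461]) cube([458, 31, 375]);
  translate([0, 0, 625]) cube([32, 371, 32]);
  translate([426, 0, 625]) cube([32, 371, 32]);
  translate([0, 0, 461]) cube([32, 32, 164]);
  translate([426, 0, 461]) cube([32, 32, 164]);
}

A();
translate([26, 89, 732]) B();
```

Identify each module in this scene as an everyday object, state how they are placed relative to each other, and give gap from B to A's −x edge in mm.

The chair's min-x is at 26; the table's min-x is 0; gap = 26 mm.

A is a table. B is a chair. The chair is on top of the table. The gap from the chair to the table's −x edge is 26 mm.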